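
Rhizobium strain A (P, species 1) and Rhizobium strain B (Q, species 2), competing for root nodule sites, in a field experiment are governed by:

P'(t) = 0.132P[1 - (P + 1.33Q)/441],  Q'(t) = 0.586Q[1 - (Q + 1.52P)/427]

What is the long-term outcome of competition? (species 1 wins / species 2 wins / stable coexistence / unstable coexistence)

Compare the nullcline intercepts: K1/α12 = 441/1.33 = 332 < K2 = 427; K2/α21 = 427/1.52 = 281 < K1 = 441.
Since both are reversed, neither can invade when rare; the interior point is a saddle.

unstable coexistence (outcome depends on initial conditions)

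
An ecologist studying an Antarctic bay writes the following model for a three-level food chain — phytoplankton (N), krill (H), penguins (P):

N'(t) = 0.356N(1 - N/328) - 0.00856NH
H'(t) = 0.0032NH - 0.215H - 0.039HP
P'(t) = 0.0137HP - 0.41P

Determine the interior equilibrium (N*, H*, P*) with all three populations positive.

From dP/dt = 0: 0.0137H* = 0.41, so H* = 29.9.
From dN/dt = 0: 0.356(1 - N*/328) = 0.00856·29.9, giving N* = 328·(1 - 0.72) = 92.
From dH/dt = 0: 0.0032·92 - 0.215 = 0.039P*, so P* = 0.0793/0.039 = 2.03.

N* ≈ 92, H* ≈ 29.9, P* ≈ 2.03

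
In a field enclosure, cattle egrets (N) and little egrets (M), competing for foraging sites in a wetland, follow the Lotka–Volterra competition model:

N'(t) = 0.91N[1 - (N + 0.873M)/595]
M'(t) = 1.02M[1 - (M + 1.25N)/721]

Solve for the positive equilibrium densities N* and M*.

N* ≈ 377, M* ≈ 249

Setting both brackets to zero gives the nullclines N + 0.873M = 595 and 1.25N + M = 721.
Substituting M = 721 - 1.25N into the first: N(1 - 0.873·1.25) = 595 - 0.873·721.
So N* = -34.4/-0.0913 = 377, and then M* = 721 - 1.25·377 = 249.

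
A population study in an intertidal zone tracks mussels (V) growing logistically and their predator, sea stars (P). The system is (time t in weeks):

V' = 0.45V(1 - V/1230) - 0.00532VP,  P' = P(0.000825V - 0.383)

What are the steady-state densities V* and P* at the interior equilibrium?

From dP/dt = 0 with P > 0: 0.000825V* = 0.383, so V* = 464.
Substitute into dV/dt = 0: 0.45(1 - 464/1230) = 0.00532P*.
The bracket is 0.623, giving P* = 0.28/0.00532 = 52.7.

V* ≈ 464, P* ≈ 52.7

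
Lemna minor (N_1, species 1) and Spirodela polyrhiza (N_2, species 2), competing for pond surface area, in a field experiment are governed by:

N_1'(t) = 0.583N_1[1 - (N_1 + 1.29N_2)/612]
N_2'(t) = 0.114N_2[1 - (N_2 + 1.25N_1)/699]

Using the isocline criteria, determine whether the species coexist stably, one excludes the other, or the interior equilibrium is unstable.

Compare the nullcline intercepts: K1/α12 = 612/1.29 = 474 < K2 = 699; K2/α21 = 699/1.25 = 559 < K1 = 612.
Since both are reversed, neither can invade when rare; the interior point is a saddle.

unstable coexistence (outcome depends on initial conditions)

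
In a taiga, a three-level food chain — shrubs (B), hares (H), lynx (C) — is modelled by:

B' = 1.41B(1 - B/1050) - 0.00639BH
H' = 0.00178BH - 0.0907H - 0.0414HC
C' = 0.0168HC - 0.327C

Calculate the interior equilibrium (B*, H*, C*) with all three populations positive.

From dC/dt = 0: 0.0168H* = 0.327, so H* = 19.5.
From dB/dt = 0: 1.41(1 - B*/1050) = 0.00639·19.5, giving B* = 1050·(1 - 0.0882) = 957.
From dH/dt = 0: 0.00178·957 - 0.0907 = 0.0414C*, so C* = 1.61/0.0414 = 39.

B* ≈ 957, H* ≈ 19.5, C* ≈ 39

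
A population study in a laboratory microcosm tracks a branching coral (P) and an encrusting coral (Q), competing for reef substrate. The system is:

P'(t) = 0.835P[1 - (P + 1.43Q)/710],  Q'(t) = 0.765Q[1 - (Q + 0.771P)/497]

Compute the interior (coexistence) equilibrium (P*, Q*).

Setting both brackets to zero gives the nullclines P + 1.43Q = 710 and 0.771P + Q = 497.
Substituting Q = 497 - 0.771P into the first: P(1 - 1.43·0.771) = 710 - 1.43·497.
So P* = -0.71/-0.103 = 6.92, and then Q* = 497 - 0.771·6.92 = 492.

P* ≈ 6.92, Q* ≈ 492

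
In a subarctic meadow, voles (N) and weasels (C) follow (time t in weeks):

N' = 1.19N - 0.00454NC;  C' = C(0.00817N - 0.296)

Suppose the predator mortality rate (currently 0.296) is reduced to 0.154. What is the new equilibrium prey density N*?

N* ≈ 18.8

At the interior fixed point, setting dC/dt = 0 with C > 0 fixes N* = (predator death rate)/(NC coefficient) — independent of the other coefficients.
With the change, N* = 0.154/0.00817 = 18.8; it falls from 36.2.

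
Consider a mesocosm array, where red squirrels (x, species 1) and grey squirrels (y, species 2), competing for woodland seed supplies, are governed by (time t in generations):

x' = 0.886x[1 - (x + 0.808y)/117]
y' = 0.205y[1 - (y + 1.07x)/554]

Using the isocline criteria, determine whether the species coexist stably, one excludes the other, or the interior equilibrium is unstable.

Compare the nullcline intercepts: K1/α12 = 117/0.808 = 145 < K2 = 554; K2/α21 = 554/1.07 = 518 > K1 = 117.
Since the inequalities point opposite ways, species 2 can invade but species 1 cannot.

species 2 excludes species 1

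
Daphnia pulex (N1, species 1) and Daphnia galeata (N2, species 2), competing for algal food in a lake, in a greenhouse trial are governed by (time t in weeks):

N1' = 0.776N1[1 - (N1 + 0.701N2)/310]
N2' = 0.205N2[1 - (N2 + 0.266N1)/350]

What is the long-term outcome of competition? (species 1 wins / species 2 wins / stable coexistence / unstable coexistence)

stable coexistence

Compare the nullcline intercepts: K1/α12 = 310/0.701 = 442 > K2 = 350; K2/α21 = 350/0.266 = 1320 > K1 = 310.
Since both inequalities hold, each species can invade when rare, so the interior equilibrium is stable.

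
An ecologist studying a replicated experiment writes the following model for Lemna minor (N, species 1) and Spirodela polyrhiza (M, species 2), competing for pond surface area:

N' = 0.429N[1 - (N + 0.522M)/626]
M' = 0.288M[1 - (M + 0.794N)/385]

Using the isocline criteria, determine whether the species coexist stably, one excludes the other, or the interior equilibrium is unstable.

species 1 excludes species 2

Compare the nullcline intercepts: K1/α12 = 626/0.522 = 1200 > K2 = 385; K2/α21 = 385/0.794 = 485 < K1 = 626.
Since the inequalities point opposite ways, species 1 can invade but species 2 cannot.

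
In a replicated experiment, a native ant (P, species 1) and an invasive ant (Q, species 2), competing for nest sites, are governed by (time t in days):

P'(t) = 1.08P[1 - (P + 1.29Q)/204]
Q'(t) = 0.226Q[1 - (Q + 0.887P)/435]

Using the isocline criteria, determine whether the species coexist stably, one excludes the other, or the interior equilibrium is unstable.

species 2 excludes species 1

Compare the nullcline intercepts: K1/α12 = 204/1.29 = 158 < K2 = 435; K2/α21 = 435/0.887 = 490 > K1 = 204.
Since the inequalities point opposite ways, species 2 can invade but species 1 cannot.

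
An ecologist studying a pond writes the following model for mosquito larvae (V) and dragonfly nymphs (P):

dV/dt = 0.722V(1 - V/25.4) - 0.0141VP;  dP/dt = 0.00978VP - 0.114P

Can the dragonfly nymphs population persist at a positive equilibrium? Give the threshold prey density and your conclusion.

The predator equation gives dP/dt > 0 only when V > 0.114/0.00978 = 11.7.
Without the predator, V → K = 25.4. Since 25.4 > 11.7, the predator can invade and persist.

Threshold V = 11.7; K > 11.7, so yes, the predator persists.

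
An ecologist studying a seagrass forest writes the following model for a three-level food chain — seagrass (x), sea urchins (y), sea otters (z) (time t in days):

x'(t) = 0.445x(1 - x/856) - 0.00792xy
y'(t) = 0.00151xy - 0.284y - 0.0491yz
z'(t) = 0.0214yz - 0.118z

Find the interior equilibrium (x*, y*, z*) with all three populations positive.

x* ≈ 772, y* ≈ 5.51, z* ≈ 18

From dz/dt = 0: 0.0214y* = 0.118, so y* = 5.51.
From dx/dt = 0: 0.445(1 - x*/856) = 0.00792·5.51, giving x* = 856·(1 - 0.0981) = 772.
From dy/dt = 0: 0.00151·772 - 0.284 = 0.0491z*, so z* = 0.882/0.0491 = 18.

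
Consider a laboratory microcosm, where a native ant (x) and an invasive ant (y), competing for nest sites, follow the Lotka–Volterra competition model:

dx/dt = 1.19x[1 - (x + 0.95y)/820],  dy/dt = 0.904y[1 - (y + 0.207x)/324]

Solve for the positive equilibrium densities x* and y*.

x* ≈ 638, y* ≈ 192

Setting both brackets to zero gives the nullclines x + 0.95y = 820 and 0.207x + y = 324.
Substituting y = 324 - 0.207x into the first: x(1 - 0.95·0.207) = 820 - 0.95·324.
So x* = 512/0.803 = 638, and then y* = 324 - 0.207·638 = 192.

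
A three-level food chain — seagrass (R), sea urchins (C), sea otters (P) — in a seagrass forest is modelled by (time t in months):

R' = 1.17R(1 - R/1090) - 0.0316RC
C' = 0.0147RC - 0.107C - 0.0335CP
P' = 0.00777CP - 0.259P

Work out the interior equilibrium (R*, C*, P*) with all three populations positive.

R* ≈ 109, C* ≈ 33.3, P* ≈ 44.5

From dP/dt = 0: 0.00777C* = 0.259, so C* = 33.3.
From dR/dt = 0: 1.17(1 - R*/1090) = 0.0316·33.3, giving R* = 1090·(1 - 0.9) = 109.
From dC/dt = 0: 0.0147·109 - 0.107 = 0.0335P*, so P* = 1.49/0.0335 = 44.5.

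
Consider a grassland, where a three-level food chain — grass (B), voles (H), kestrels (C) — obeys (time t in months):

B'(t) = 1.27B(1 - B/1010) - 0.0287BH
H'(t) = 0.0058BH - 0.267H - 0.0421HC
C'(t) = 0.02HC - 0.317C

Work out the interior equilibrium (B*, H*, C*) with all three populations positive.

From dC/dt = 0: 0.02H* = 0.317, so H* = 15.8.
From dB/dt = 0: 1.27(1 - B*/1010) = 0.0287·15.8, giving B* = 1010·(1 - 0.358) = 648.
From dH/dt = 0: 0.0058·648 - 0.267 = 0.0421C*, so C* = 3.49/0.0421 = 83.

B* ≈ 648, H* ≈ 15.8, C* ≈ 83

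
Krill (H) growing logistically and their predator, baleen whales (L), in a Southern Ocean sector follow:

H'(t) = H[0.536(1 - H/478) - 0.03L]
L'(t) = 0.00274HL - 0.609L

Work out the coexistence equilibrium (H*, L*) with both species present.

H* ≈ 222, L* ≈ 9.56

From dL/dt = 0 with L > 0: 0.00274H* = 0.609, so H* = 222.
Substitute into dH/dt = 0: 0.536(1 - 222/478) = 0.03L*.
The bracket is 0.535, giving L* = 0.287/0.03 = 9.56.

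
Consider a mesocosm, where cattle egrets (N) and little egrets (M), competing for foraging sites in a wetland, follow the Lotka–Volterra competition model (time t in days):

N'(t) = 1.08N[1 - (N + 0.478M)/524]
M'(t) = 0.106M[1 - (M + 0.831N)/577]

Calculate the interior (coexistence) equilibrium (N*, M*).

N* ≈ 412, M* ≈ 235

Setting both brackets to zero gives the nullclines N + 0.478M = 524 and 0.831N + M = 577.
Substituting M = 577 - 0.831N into the first: N(1 - 0.478·0.831) = 524 - 0.478·577.
So N* = 248/0.603 = 412, and then M* = 577 - 0.831·412 = 235.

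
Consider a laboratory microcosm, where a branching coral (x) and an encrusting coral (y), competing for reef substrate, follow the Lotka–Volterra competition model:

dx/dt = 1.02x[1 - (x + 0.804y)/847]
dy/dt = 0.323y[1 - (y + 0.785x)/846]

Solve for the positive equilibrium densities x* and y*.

Setting both brackets to zero gives the nullclines x + 0.804y = 847 and 0.785x + y = 846.
Substituting y = 846 - 0.785x into the first: x(1 - 0.804·0.785) = 847 - 0.804·846.
So x* = 167/0.369 = 452, and then y* = 846 - 0.785·452 = 491.

x* ≈ 452, y* ≈ 491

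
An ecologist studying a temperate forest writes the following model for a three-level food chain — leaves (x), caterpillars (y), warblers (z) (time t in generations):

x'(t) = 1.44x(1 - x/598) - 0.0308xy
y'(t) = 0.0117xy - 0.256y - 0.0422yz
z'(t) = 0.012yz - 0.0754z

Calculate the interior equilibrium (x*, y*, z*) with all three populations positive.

x* ≈ 518, y* ≈ 6.28, z* ≈ 137

From dz/dt = 0: 0.012y* = 0.0754, so y* = 6.28.
From dx/dt = 0: 1.44(1 - x*/598) = 0.0308·6.28, giving x* = 598·(1 - 0.134) = 518.
From dy/dt = 0: 0.0117·518 - 0.256 = 0.0422z*, so z* = 5.8/0.0422 = 137.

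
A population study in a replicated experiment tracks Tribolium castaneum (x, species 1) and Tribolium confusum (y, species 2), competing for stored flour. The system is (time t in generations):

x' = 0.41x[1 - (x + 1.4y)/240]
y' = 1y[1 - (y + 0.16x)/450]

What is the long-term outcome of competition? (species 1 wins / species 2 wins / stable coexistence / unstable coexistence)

Compare the nullcline intercepts: K1/α12 = 240/1.4 = 171 < K2 = 450; K2/α21 = 450/0.16 = 2810 > K1 = 240.
Since the inequalities point opposite ways, species 2 can invade but species 1 cannot.

species 2 excludes species 1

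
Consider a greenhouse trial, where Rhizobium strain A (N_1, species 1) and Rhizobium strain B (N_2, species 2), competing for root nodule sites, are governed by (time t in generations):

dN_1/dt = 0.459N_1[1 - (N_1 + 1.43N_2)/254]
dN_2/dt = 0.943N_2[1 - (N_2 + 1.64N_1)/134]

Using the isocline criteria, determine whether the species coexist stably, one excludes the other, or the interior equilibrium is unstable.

species 1 excludes species 2

Compare the nullcline intercepts: K1/α12 = 254/1.43 = 178 > K2 = 134; K2/α21 = 134/1.64 = 81.7 < K1 = 254.
Since the inequalities point opposite ways, species 1 can invade but species 2 cannot.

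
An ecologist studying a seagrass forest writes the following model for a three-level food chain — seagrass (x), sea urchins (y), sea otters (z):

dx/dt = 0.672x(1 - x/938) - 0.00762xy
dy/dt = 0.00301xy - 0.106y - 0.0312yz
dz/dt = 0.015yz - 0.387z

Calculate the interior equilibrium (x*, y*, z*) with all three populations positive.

From dz/dt = 0: 0.015y* = 0.387, so y* = 25.8.
From dx/dt = 0: 0.672(1 - x*/938) = 0.00762·25.8, giving x* = 938·(1 - 0.293) = 664.
From dy/dt = 0: 0.00301·664 - 0.106 = 0.0312z*, so z* = 1.89/0.0312 = 60.6.

x* ≈ 664, y* ≈ 25.8, z* ≈ 60.6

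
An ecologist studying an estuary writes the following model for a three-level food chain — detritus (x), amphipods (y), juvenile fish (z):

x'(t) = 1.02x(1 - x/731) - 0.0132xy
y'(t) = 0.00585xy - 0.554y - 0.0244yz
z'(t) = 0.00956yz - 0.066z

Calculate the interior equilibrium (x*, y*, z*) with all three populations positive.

x* ≈ 666, y* ≈ 6.9, z* ≈ 137

From dz/dt = 0: 0.00956y* = 0.066, so y* = 6.9.
From dx/dt = 0: 1.02(1 - x*/731) = 0.0132·6.9, giving x* = 731·(1 - 0.0893) = 666.
From dy/dt = 0: 0.00585·666 - 0.554 = 0.0244z*, so z* = 3.34/0.0244 = 137.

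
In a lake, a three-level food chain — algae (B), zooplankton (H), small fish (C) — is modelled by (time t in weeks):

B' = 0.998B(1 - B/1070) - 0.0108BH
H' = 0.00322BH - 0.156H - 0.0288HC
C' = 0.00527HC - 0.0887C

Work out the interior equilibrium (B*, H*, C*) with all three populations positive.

From dC/dt = 0: 0.00527H* = 0.0887, so H* = 16.8.
From dB/dt = 0: 0.998(1 - B*/1070) = 0.0108·16.8, giving B* = 1070·(1 - 0.182) = 875.
From dH/dt = 0: 0.00322·875 - 0.156 = 0.0288C*, so C* = 2.66/0.0288 = 92.4.

B* ≈ 875, H* ≈ 16.8, C* ≈ 92.4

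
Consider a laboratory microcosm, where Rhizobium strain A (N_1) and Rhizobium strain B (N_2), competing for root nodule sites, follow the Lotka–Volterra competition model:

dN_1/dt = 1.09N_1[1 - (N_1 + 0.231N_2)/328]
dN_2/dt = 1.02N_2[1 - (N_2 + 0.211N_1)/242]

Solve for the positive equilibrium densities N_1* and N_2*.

N_1* ≈ 286, N_2* ≈ 182

Setting both brackets to zero gives the nullclines N_1 + 0.231N_2 = 328 and 0.211N_1 + N_2 = 242.
Substituting N_2 = 242 - 0.211N_1 into the first: N_1(1 - 0.231·0.211) = 328 - 0.231·242.
So N_1* = 272/0.951 = 286, and then N_2* = 242 - 0.211·286 = 182.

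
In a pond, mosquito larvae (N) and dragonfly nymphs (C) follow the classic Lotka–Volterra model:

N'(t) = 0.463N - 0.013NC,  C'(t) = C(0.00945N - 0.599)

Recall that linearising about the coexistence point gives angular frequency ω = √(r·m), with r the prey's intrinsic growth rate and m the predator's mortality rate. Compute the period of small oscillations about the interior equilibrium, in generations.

T ≈ 11.9 generations

Here r = 0.463 and m = 0.599, so r·m = 0.277.
ω = √0.277 = 0.527 per generation, hence T = 2π/ω ≈ 11.9 generations.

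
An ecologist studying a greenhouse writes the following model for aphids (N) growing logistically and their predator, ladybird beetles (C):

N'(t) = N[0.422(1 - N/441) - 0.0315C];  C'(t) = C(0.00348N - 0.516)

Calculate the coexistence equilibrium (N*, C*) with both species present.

N* ≈ 148, C* ≈ 8.89

From dC/dt = 0 with C > 0: 0.00348N* = 0.516, so N* = 148.
Substitute into dN/dt = 0: 0.422(1 - 148/441) = 0.0315C*.
The bracket is 0.664, giving C* = 0.28/0.0315 = 8.89.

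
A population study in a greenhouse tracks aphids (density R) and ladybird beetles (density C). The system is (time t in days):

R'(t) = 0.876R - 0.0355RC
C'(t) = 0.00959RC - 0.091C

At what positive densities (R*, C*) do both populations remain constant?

R* ≈ 9.49, C* ≈ 24.7

Set dC/dt = 0 with C > 0: 0.00959R - 0.091 = 0, so R* = 0.091/0.00959 = 9.49.
Set dR/dt = 0 with R > 0: 0.876 - 0.0355C = 0, so C* = 0.876/0.0355 = 24.7.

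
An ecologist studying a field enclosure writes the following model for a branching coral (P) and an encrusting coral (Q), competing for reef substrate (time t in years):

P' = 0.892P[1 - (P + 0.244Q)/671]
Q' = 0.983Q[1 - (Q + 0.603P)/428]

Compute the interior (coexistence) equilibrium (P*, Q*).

P* ≈ 664, Q* ≈ 27.4

Setting both brackets to zero gives the nullclines P + 0.244Q = 671 and 0.603P + Q = 428.
Substituting Q = 428 - 0.603P into the first: P(1 - 0.244·0.603) = 671 - 0.244·428.
So P* = 567/0.853 = 664, and then Q* = 428 - 0.603·664 = 27.4.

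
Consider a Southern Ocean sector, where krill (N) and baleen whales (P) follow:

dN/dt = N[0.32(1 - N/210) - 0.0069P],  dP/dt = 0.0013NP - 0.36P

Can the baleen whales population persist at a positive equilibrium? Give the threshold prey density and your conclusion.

Threshold N = 277; K < 277, so no, the predator goes extinct.

The predator equation gives dP/dt > 0 only when N > 0.36/0.0013 = 277.
Without the predator, N → K = 210. Since 210 < 277, the predator cannot invade.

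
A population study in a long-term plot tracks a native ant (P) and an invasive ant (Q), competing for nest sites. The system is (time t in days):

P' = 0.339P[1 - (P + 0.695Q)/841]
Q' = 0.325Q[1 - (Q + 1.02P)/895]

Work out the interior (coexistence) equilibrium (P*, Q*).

P* ≈ 752, Q* ≈ 128

Setting both brackets to zero gives the nullclines P + 0.695Q = 841 and 1.02P + Q = 895.
Substituting Q = 895 - 1.02P into the first: P(1 - 0.695·1.02) = 841 - 0.695·895.
So P* = 219/0.291 = 752, and then Q* = 895 - 1.02·752 = 128.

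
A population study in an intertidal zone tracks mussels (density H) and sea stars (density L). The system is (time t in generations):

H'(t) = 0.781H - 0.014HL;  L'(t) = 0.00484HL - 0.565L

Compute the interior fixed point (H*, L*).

Set dL/dt = 0 with L > 0: 0.00484H - 0.565 = 0, so H* = 0.565/0.00484 = 117.
Set dH/dt = 0 with H > 0: 0.781 - 0.014L = 0, so L* = 0.781/0.014 = 55.8.

H* ≈ 117, L* ≈ 55.8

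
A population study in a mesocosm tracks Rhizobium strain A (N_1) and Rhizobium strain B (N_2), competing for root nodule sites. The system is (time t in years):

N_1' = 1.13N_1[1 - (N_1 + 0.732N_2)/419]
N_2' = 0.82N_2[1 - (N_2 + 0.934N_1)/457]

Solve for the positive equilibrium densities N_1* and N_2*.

N_1* ≈ 267, N_2* ≈ 208

Setting both brackets to zero gives the nullclines N_1 + 0.732N_2 = 419 and 0.934N_1 + N_2 = 457.
Substituting N_2 = 457 - 0.934N_1 into the first: N_1(1 - 0.732·0.934) = 419 - 0.732·457.
So N_1* = 84.5/0.316 = 267, and then N_2* = 457 - 0.934·267 = 208.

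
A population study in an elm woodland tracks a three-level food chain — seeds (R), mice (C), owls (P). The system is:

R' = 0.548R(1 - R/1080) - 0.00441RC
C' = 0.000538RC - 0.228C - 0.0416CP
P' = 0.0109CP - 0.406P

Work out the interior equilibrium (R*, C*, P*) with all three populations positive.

From dP/dt = 0: 0.0109C* = 0.406, so C* = 37.2.
From dR/dt = 0: 0.548(1 - R*/1080) = 0.00441·37.2, giving R* = 1080·(1 - 0.3) = 756.
From dC/dt = 0: 0.000538·756 - 0.228 = 0.0416P*, so P* = 0.179/0.0416 = 4.3.

R* ≈ 756, C* ≈ 37.2, P* ≈ 4.3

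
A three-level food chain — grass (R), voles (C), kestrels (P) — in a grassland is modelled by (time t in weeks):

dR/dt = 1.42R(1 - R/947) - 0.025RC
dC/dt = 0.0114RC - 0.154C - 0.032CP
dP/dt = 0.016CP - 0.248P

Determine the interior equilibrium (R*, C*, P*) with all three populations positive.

R* ≈ 689, C* ≈ 15.5, P* ≈ 240

From dP/dt = 0: 0.016C* = 0.248, so C* = 15.5.
From dR/dt = 0: 1.42(1 - R*/947) = 0.025·15.5, giving R* = 947·(1 - 0.273) = 689.
From dC/dt = 0: 0.0114·689 - 0.154 = 0.032P*, so P* = 7.7/0.032 = 240.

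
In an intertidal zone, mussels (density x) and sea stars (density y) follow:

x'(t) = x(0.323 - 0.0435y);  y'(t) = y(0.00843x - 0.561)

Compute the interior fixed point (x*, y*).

x* ≈ 66.5, y* ≈ 7.43

Set dy/dt = 0 with y > 0: 0.00843x - 0.561 = 0, so x* = 0.561/0.00843 = 66.5.
Set dx/dt = 0 with x > 0: 0.323 - 0.0435y = 0, so y* = 0.323/0.0435 = 7.43.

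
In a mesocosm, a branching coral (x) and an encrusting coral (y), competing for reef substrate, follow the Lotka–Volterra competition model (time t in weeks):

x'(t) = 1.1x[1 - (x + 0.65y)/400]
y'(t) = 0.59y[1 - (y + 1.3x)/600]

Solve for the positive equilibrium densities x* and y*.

x* ≈ 64.5, y* ≈ 516

Setting both brackets to zero gives the nullclines x + 0.65y = 400 and 1.3x + y = 600.
Substituting y = 600 - 1.3x into the first: x(1 - 0.65·1.3) = 400 - 0.65·600.
So x* = 10/0.155 = 64.5, and then y* = 600 - 1.3·64.5 = 516.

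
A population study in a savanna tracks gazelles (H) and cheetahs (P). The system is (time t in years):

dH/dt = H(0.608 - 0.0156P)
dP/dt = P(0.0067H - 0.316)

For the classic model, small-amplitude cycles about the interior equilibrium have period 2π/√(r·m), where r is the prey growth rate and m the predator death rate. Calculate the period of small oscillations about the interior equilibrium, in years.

Here r = 0.608 and m = 0.316, so r·m = 0.192.
ω = √0.192 = 0.438 per year, hence T = 2π/ω ≈ 14.3 years.

T ≈ 14.3 years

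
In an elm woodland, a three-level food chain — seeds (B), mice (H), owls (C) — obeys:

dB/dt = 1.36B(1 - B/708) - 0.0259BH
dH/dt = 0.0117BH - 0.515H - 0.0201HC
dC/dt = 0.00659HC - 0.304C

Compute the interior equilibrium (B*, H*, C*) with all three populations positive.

B* ≈ 86, H* ≈ 46.1, C* ≈ 24.4

From dC/dt = 0: 0.00659H* = 0.304, so H* = 46.1.
From dB/dt = 0: 1.36(1 - B*/708) = 0.0259·46.1, giving B* = 708·(1 - 0.879) = 86.
From dH/dt = 0: 0.0117·86 - 0.515 = 0.0201C*, so C* = 0.491/0.0201 = 24.4.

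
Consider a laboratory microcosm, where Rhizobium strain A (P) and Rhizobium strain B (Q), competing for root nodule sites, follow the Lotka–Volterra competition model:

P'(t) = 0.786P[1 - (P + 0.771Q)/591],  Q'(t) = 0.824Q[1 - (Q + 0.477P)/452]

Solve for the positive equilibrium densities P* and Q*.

P* ≈ 384, Q* ≈ 269

Setting both brackets to zero gives the nullclines P + 0.771Q = 591 and 0.477P + Q = 452.
Substituting Q = 452 - 0.477P into the first: P(1 - 0.771·0.477) = 591 - 0.771·452.
So P* = 243/0.632 = 384, and then Q* = 452 - 0.477·384 = 269.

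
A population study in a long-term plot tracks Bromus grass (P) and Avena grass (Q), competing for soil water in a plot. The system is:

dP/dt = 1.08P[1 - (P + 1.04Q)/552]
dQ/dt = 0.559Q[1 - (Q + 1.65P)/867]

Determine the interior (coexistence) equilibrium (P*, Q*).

P* ≈ 488, Q* ≈ 61.2

Setting both brackets to zero gives the nullclines P + 1.04Q = 552 and 1.65P + Q = 867.
Substituting Q = 867 - 1.65P into the first: P(1 - 1.04·1.65) = 552 - 1.04·867.
So P* = -350/-0.716 = 488, and then Q* = 867 - 1.65·488 = 61.2.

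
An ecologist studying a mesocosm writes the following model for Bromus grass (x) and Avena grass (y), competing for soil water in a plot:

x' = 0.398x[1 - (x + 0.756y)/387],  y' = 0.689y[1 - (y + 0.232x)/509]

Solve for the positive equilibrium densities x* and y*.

Setting both brackets to zero gives the nullclines x + 0.756y = 387 and 0.232x + y = 509.
Substituting y = 509 - 0.232x into the first: x(1 - 0.756·0.232) = 387 - 0.756·509.
So x* = 2.2/0.825 = 2.66, and then y* = 509 - 0.232·2.66 = 508.

x* ≈ 2.66, y* ≈ 508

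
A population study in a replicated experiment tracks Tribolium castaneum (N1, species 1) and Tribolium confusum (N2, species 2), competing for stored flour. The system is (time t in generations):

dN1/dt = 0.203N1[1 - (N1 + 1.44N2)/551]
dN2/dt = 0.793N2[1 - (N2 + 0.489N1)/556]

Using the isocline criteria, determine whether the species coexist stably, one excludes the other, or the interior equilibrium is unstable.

species 2 excludes species 1

Compare the nullcline intercepts: K1/α12 = 551/1.44 = 383 < K2 = 556; K2/α21 = 556/0.489 = 1140 > K1 = 551.
Since the inequalities point opposite ways, species 2 can invade but species 1 cannot.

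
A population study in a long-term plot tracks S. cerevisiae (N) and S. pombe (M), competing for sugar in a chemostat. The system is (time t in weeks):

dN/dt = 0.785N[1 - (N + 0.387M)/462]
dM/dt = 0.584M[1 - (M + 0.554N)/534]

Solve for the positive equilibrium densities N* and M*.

Setting both brackets to zero gives the nullclines N + 0.387M = 462 and 0.554N + M = 534.
Substituting M = 534 - 0.554N into the first: N(1 - 0.387·0.554) = 462 - 0.387·534.
So N* = 255/0.786 = 325, and then M* = 534 - 0.554·325 = 354.

N* ≈ 325, M* ≈ 354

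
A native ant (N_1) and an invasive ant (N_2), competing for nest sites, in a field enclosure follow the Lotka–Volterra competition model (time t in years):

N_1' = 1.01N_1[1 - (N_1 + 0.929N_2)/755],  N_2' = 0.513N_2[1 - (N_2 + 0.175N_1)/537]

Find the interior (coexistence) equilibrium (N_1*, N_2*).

Setting both brackets to zero gives the nullclines N_1 + 0.929N_2 = 755 and 0.175N_1 + N_2 = 537.
Substituting N_2 = 537 - 0.175N_1 into the first: N_1(1 - 0.929·0.175) = 755 - 0.929·537.
So N_1* = 256/0.837 = 306, and then N_2* = 537 - 0.175·306 = 483.

N_1* ≈ 306, N_2* ≈ 483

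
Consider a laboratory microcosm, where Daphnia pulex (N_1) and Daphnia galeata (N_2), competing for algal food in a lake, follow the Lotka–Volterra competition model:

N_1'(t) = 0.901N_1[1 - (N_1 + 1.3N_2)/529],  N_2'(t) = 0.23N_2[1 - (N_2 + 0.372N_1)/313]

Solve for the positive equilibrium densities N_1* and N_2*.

N_1* ≈ 236, N_2* ≈ 225

Setting both brackets to zero gives the nullclines N_1 + 1.3N_2 = 529 and 0.372N_1 + N_2 = 313.
Substituting N_2 = 313 - 0.372N_1 into the first: N_1(1 - 1.3·0.372) = 529 - 1.3·313.
So N_1* = 122/0.516 = 236, and then N_2* = 313 - 0.372·236 = 225.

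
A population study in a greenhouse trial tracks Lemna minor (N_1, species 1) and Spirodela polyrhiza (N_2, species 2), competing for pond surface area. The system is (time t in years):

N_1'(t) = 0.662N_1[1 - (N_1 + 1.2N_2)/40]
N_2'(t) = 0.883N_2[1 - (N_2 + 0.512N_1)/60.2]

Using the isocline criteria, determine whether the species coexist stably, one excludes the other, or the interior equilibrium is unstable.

species 2 excludes species 1

Compare the nullcline intercepts: K1/α12 = 40/1.2 = 33.3 < K2 = 60.2; K2/α21 = 60.2/0.512 = 118 > K1 = 40.
Since the inequalities point opposite ways, species 2 can invade but species 1 cannot.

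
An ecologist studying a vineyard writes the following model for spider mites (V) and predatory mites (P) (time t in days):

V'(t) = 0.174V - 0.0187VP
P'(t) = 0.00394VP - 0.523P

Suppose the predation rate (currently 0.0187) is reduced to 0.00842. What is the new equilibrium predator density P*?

At the interior fixed point, setting dV/dt = 0 with V > 0 fixes P* = (prey growth rate)/(VP coefficient) — independent of the other coefficients.
With the change, P* = 0.174/0.00842 = 20.7; it rises from 9.3.

P* ≈ 20.7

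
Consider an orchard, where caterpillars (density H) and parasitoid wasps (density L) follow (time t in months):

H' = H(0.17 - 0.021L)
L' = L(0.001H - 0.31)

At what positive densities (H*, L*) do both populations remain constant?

Set dL/dt = 0 with L > 0: 0.001H - 0.31 = 0, so H* = 0.31/0.001 = 310.
Set dH/dt = 0 with H > 0: 0.17 - 0.021L = 0, so L* = 0.17/0.021 = 8.1.

H* ≈ 310, L* ≈ 8.1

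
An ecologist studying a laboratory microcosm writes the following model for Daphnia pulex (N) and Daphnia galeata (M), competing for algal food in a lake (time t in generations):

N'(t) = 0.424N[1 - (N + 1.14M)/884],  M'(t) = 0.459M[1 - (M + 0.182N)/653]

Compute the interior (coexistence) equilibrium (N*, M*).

Setting both brackets to zero gives the nullclines N + 1.14M = 884 and 0.182N + M = 653.
Substituting M = 653 - 0.182N into the first: N(1 - 1.14·0.182) = 884 - 1.14·653.
So N* = 140/0.793 = 176, and then M* = 653 - 0.182·176 = 621.

N* ≈ 176, M* ≈ 621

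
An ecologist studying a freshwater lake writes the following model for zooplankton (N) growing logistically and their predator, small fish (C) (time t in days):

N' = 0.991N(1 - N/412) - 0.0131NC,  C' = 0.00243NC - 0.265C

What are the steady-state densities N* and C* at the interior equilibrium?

N* ≈ 109, C* ≈ 55.6

From dC/dt = 0 with C > 0: 0.00243N* = 0.265, so N* = 109.
Substitute into dN/dt = 0: 0.991(1 - 109/412) = 0.0131C*.
The bracket is 0.735, giving C* = 0.729/0.0131 = 55.6.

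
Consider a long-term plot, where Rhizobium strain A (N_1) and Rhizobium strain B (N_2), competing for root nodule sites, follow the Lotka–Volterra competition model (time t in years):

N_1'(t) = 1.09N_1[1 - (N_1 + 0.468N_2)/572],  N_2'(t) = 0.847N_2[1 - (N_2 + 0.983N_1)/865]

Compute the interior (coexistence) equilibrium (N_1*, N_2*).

N_1* ≈ 310, N_2* ≈ 561

Setting both brackets to zero gives the nullclines N_1 + 0.468N_2 = 572 and 0.983N_1 + N_2 = 865.
Substituting N_2 = 865 - 0.983N_1 into the first: N_1(1 - 0.468·0.983) = 572 - 0.468·865.
So N_1* = 167/0.54 = 310, and then N_2* = 865 - 0.983·310 = 561.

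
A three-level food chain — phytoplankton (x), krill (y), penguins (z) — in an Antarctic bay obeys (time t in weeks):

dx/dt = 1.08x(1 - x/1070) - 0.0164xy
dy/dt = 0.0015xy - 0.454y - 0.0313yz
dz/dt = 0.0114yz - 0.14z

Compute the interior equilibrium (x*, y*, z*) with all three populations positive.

x* ≈ 870, y* ≈ 12.3, z* ≈ 27.2

From dz/dt = 0: 0.0114y* = 0.14, so y* = 12.3.
From dx/dt = 0: 1.08(1 - x*/1070) = 0.0164·12.3, giving x* = 1070·(1 - 0.186) = 870.
From dy/dt = 0: 0.0015·870 - 0.454 = 0.0313z*, so z* = 0.852/0.0313 = 27.2.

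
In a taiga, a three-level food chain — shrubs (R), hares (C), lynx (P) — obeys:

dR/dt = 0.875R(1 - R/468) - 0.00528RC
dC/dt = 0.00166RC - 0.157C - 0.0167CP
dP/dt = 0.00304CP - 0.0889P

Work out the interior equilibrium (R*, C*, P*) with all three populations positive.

From dP/dt = 0: 0.00304C* = 0.0889, so C* = 29.2.
From dR/dt = 0: 0.875(1 - R*/468) = 0.00528·29.2, giving R* = 468·(1 - 0.176) = 385.
From dC/dt = 0: 0.00166·385 - 0.157 = 0.0167P*, so P* = 0.483/0.0167 = 28.9.

R* ≈ 385, C* ≈ 29.2, P* ≈ 28.9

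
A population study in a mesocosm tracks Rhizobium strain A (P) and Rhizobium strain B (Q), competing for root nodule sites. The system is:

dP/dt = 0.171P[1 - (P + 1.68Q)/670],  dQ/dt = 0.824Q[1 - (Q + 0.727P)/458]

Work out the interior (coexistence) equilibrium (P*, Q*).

P* ≈ 449, Q* ≈ 131

Setting both brackets to zero gives the nullclines P + 1.68Q = 670 and 0.727P + Q = 458.
Substituting Q = 458 - 0.727P into the first: P(1 - 1.68·0.727) = 670 - 1.68·458.
So P* = -99.4/-0.221 = 449, and then Q* = 458 - 0.727·449 = 131.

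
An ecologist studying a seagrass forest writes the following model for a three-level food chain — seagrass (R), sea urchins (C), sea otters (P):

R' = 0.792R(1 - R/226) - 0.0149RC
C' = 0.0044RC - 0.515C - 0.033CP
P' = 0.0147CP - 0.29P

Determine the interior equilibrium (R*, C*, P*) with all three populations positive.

From dP/dt = 0: 0.0147C* = 0.29, so C* = 19.7.
From dR/dt = 0: 0.792(1 - R*/226) = 0.0149·19.7, giving R* = 226·(1 - 0.371) = 142.
From dC/dt = 0: 0.0044·142 - 0.515 = 0.033P*, so P* = 0.11/0.033 = 3.34.

R* ≈ 142, C* ≈ 19.7, P* ≈ 3.34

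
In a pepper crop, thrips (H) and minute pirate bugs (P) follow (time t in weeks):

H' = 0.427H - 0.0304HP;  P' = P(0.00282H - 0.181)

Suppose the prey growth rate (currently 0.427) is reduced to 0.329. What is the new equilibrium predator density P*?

P* ≈ 10.8

At the interior fixed point, setting dH/dt = 0 with H > 0 fixes P* = (prey growth rate)/(HP coefficient) — independent of the other coefficients.
With the change, P* = 0.329/0.0304 = 10.8; it falls from 14.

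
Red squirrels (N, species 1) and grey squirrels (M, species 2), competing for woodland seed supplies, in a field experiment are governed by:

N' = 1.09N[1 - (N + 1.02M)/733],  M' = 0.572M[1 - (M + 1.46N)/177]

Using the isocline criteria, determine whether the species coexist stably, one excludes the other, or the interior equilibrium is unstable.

Compare the nullcline intercepts: K1/α12 = 733/1.02 = 719 > K2 = 177; K2/α21 = 177/1.46 = 121 < K1 = 733.
Since the inequalities point opposite ways, species 1 can invade but species 2 cannot.

species 1 excludes species 2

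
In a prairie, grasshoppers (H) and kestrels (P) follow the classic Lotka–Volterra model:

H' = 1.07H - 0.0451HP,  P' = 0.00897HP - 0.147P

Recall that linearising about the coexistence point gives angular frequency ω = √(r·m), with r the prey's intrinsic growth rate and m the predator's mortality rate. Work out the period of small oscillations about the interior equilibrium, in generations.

Here r = 1.07 and m = 0.147, so r·m = 0.157.
ω = √0.157 = 0.397 per generation, hence T = 2π/ω ≈ 15.8 generations.

T ≈ 15.8 generations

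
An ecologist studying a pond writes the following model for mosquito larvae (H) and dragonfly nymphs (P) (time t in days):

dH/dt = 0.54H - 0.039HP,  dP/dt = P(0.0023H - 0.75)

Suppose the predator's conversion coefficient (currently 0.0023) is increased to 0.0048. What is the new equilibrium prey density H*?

At the interior fixed point, setting dP/dt = 0 with P > 0 fixes H* = (predator death rate)/(HP coefficient) — independent of the other coefficients.
With the change, H* = 0.75/0.0048 = 156; it falls from 326.

H* ≈ 156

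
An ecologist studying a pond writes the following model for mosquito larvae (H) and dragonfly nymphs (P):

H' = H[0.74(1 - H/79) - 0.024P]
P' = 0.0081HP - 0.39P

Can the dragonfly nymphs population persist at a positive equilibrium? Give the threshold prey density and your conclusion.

The predator equation gives dP/dt > 0 only when H > 0.39/0.0081 = 48.1.
Without the predator, H → K = 79. Since 79 > 48.1, the predator can invade and persist.

Threshold H = 48.1; K > 48.1, so yes, the predator persists.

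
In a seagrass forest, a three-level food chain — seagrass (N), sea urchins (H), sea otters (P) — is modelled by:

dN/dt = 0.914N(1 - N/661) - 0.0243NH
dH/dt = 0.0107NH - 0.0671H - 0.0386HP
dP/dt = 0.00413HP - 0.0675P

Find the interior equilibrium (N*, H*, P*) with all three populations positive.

From dP/dt = 0: 0.00413H* = 0.0675, so H* = 16.3.
From dN/dt = 0: 0.914(1 - N*/661) = 0.0243·16.3, giving N* = 661·(1 - 0.435) = 374.
From dH/dt = 0: 0.0107·374 - 0.0671 = 0.0386P*, so P* = 3.93/0.0386 = 102.

N* ≈ 374, H* ≈ 16.3, P* ≈ 102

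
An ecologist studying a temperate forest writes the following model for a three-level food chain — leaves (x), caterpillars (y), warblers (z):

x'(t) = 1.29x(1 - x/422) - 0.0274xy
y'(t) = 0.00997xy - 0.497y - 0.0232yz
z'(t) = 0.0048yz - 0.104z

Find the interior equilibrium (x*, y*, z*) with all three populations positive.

x* ≈ 228, y* ≈ 21.7, z* ≈ 76.5

From dz/dt = 0: 0.0048y* = 0.104, so y* = 21.7.
From dx/dt = 0: 1.29(1 - x*/422) = 0.0274·21.7, giving x* = 422·(1 - 0.46) = 228.
From dy/dt = 0: 0.00997·228 - 0.497 = 0.0232z*, so z* = 1.77/0.0232 = 76.5.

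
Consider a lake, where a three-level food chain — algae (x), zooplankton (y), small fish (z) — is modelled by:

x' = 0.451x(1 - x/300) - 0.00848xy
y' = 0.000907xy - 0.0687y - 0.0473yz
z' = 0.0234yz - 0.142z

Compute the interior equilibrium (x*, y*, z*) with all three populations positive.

From dz/dt = 0: 0.0234y* = 0.142, so y* = 6.07.
From dx/dt = 0: 0.451(1 - x*/300) = 0.00848·6.07, giving x* = 300·(1 - 0.114) = 266.
From dy/dt = 0: 0.000907·266 - 0.0687 = 0.0473z*, so z* = 0.172/0.0473 = 3.64.

x* ≈ 266, y* ≈ 6.07, z* ≈ 3.64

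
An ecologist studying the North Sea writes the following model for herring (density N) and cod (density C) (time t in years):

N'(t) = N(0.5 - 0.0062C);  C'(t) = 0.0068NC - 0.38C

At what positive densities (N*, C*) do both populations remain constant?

Set dC/dt = 0 with C > 0: 0.0068N - 0.38 = 0, so N* = 0.38/0.0068 = 55.9.
Set dN/dt = 0 with N > 0: 0.5 - 0.0062C = 0, so C* = 0.5/0.0062 = 80.6.

N* ≈ 55.9, C* ≈ 80.6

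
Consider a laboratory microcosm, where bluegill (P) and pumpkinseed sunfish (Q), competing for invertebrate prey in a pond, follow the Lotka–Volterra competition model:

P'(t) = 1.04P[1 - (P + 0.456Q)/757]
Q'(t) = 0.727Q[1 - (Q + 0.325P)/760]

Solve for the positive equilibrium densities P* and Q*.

Setting both brackets to zero gives the nullclines P + 0.456Q = 757 and 0.325P + Q = 760.
Substituting Q = 760 - 0.325P into the first: P(1 - 0.456·0.325) = 757 - 0.456·760.
So P* = 410/0.852 = 482, and then Q* = 760 - 0.325·482 = 603.

P* ≈ 482, Q* ≈ 603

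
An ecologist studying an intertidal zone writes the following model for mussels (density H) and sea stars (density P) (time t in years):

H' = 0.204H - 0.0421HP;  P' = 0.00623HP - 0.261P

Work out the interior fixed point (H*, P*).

Set dP/dt = 0 with P > 0: 0.00623H - 0.261 = 0, so H* = 0.261/0.00623 = 41.9.
Set dH/dt = 0 with H > 0: 0.204 - 0.0421P = 0, so P* = 0.204/0.0421 = 4.85.

H* ≈ 41.9, P* ≈ 4.85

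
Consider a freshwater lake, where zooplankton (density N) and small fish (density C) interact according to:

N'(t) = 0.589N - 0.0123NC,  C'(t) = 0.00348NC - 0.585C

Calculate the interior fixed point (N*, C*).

Set dC/dt = 0 with C > 0: 0.00348N - 0.585 = 0, so N* = 0.585/0.00348 = 168.
Set dN/dt = 0 with N > 0: 0.589 - 0.0123C = 0, so C* = 0.589/0.0123 = 47.9.

N* ≈ 168, C* ≈ 47.9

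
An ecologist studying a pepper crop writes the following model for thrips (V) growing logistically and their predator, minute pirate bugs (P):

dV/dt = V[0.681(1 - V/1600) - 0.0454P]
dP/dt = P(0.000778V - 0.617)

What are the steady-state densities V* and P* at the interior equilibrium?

V* ≈ 793, P* ≈ 7.57

From dP/dt = 0 with P > 0: 0.000778V* = 0.617, so V* = 793.
Substitute into dV/dt = 0: 0.681(1 - 793/1600) = 0.0454P*.
The bracket is 0.504, giving P* = 0.343/0.0454 = 7.57.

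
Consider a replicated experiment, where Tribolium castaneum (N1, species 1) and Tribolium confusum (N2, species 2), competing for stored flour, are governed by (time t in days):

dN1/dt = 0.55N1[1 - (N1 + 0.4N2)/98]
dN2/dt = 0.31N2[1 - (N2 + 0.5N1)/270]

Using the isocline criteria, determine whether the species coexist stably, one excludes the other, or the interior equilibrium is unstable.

species 2 excludes species 1

Compare the nullcline intercepts: K1/α12 = 98/0.4 = 245 < K2 = 270; K2/α21 = 270/0.5 = 540 > K1 = 98.
Since the inequalities point opposite ways, species 2 can invade but species 1 cannot.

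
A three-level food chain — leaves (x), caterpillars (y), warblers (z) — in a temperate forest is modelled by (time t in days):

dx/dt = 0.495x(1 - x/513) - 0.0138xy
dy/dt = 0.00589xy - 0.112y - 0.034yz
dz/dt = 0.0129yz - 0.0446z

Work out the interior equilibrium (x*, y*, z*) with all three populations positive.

x* ≈ 464, y* ≈ 3.46, z* ≈ 77

From dz/dt = 0: 0.0129y* = 0.0446, so y* = 3.46.
From dx/dt = 0: 0.495(1 - x*/513) = 0.0138·3.46, giving x* = 513·(1 - 0.0964) = 464.
From dy/dt = 0: 0.00589·464 - 0.112 = 0.034z*, so z* = 2.62/0.034 = 77.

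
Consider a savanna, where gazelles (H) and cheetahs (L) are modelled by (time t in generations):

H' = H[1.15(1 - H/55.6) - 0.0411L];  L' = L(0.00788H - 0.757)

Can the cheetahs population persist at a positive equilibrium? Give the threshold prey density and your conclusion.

The predator equation gives dL/dt > 0 only when H > 0.757/0.00788 = 96.1.
Without the predator, H → K = 55.6. Since 55.6 < 96.1, the predator cannot invade.

Threshold H = 96.1; K < 96.1, so no, the predator goes extinct.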